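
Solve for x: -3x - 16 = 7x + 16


Starting with: -3x - 16 = 7x + 16
Move all x terms to left: (-3 - 7)x = 16 + 16
Simplify: -10x = 32
Divide both sides by -10: x = -16/5

x = -16/5


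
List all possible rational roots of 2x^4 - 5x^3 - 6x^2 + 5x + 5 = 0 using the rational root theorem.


Rational root theorem: possible roots are ±p/q where:
  p divides the constant term (5): p ∈ {1, 5}
  q divides the leading coefficient (2): q ∈ {1, 2}

All possible rational roots: -5, -5/2, -1, -1/2, 1/2, 1, 5/2, 5

-5, -5/2, -1, -1/2, 1/2, 1, 5/2, 5


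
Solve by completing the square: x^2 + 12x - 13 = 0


Start: x^2 + 12x - 13 = 0
Move constant: x^2 + 12x = 13
Half of 12 is 6, squared is 36
Add 36 to both sides: x^2 + 12x + 36 = 49
(x + 6)^2 = 49
x + 6 = ±7
x = -6 + 7 = 1 or x = -6 - 7 = -13

x = -13, x = 1


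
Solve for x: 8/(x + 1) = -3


Multiply both sides by (x + 1): 8 = -3(x + 1)
Distribute: 8 = -3x - 3
-3x = 8 + 3 = 11
x = -11/3

x = -11/3


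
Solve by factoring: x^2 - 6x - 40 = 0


We need two numbers that multiply to -40 and add to -6.
Those numbers are 4 and -10 (since 4 * (-10) = -40 and 4 + (-10) = -6).
So x^2 - 6x - 40 = (x + 4)(x - 10) = 0
Setting each factor to zero: x = -4 or x = 10

x = -4, x = 10


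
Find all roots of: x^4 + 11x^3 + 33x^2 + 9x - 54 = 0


Let p(x) = x^4 + 11x^3 + 33x^2 + 9x - 54. By the rational root theorem (leading coefficient 1), any rational root is an integer divisor of 54: try ±1, ±2, ... in turn.
Test x = 1: value = 0 ✓, so (x - 1) is a factor.
Synthetic division by (x - 1): bring down 1; 1(1) + 11 = 12; 12(1) + 33 = 45; 45(1) + 9 = 54; 54(1) - 54 = 0 → quotient x^3 + 12x^2 + 45x + 54, remainder 0.
Continue with the quotient x^3 + 12x^2 + 45x + 54 (candidates must divide 54; re-test x = 1 first in case it repeats).
Test x = 1: value = 112 ≠ 0.
Test x = -1: value = 20 ≠ 0.
Test x = 2: value = 200 ≠ 0.
Test x = -2: value = 4 ≠ 0.
Test x = 3: value = 324 ≠ 0.
Test x = -3: value = 0 ✓, so (x + 3) is a factor.
Synthetic division by (x + 3): bring down 1; 1(-3) + 12 = 9; 9(-3) + 45 = 18; 18(-3) + 54 = 0 → quotient x^2 + 9x + 18, remainder 0.
Solve the quadratic x^2 + 9x + 18 = 0: discriminant = 9^2 - 4(1)(18) = 81 - 72 = 9.
sqrt(9) = 3, so x = (-9 ± 3)/2: x = -3 or x = -6.
Collecting all roots found:

x = -6, x = -3 (multiplicity 2), x = 1


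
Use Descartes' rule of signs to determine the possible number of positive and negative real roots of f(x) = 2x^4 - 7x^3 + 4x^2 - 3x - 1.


Descartes' rule of signs:

For positive roots, count sign changes in f(x) = 2x^4 - 7x^3 + 4x^2 - 3x - 1:
Signs of coefficients: +, -, +, -, -
Number of sign changes: 3
Possible positive real roots: 3, 1

For negative roots, examine f(-x) = 2x^4 + 7x^3 + 4x^2 + 3x - 1:
Signs of coefficients: +, +, +, +, -
Number of sign changes: 1
Possible negative real roots: 1

Positive roots: 3 or 1; Negative roots: 1


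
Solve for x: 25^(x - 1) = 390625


Express both sides with the same base.
390625 = 25^4
Since the bases match, equate exponents: x - 1 = 4
So x = 4 - (-1) = 5

x = 5


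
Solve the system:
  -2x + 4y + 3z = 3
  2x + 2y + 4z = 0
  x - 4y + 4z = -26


Using Cramer's rule. Expand each determinant along the first row.
D  = (-2)*[2*4 - 4*(-4)] - 4*[2*4 - 4*1] + 3*[2*(-4) - 2*1]
  = (-2)*(24) - 4*(4) + 3*(-10) = -94
Dx = 3*[2*4 - 4*(-4)] - 4*[0*4 - 4*(-26)] + 3*[0*(-4) - 2*(-26)]
  = 3*(24) - 4*(104) + 3*(52) = -188
Dy = (-2)*[0*4 - 4*(-26)] - 3*[2*4 - 4*1] + 3*[2*(-26) - 0*1]
  = (-2)*(104) - 3*(4) + 3*(-52) = -376
Dz = (-2)*[2*(-26) - 0*(-4)] - 4*[2*(-26) - 0*1] + 3*[2*(-4) - 2*1]
  = (-2)*(-52) - 4*(-52) + 3*(-10) = 282
x = Dx/D = -188/-94 = 2, y = Dy/D = -376/-94 = 4, z = Dz/D = 282/-94 = -3
Check eq1: (-2)(2) + (4)(4) + (3)(-3) = 3 = 3 ✓
Check eq2: (2)(2) + (2)(4) + (4)(-3) = 0 = 0 ✓
Check eq3: (1)(2) + (-4)(4) + (4)(-3) = -26 = -26 ✓

x = 2, y = 4, z = -3


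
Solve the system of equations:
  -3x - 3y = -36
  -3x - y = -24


Using Cramer's rule:
Determinant D = (-3)(-1) - (-3)(-3) = 3 - 9 = -6
Dx = (-36)(-1) - (-24)(-3) = 36 - 72 = -36
Dy = (-3)(-24) - (-3)(-36) = 72 - 108 = -36
x = Dx/D = -36/-6 = 6
y = Dy/D = -36/-6 = 6

x = 6, y = 6


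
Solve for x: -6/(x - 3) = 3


Multiply both sides by (x - 3): -6 = 3(x - 3)
Distribute: -6 = 3x - 9
3x = -6 + 9 = 3
x = 1

x = 1


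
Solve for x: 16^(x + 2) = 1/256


Express both sides with the same base.
1/256 = 16^(-2)
Since the bases match, equate exponents: x + 2 = -2
So x = -2 - (2) = -4

x = -4


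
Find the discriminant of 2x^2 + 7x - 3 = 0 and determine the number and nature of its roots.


For ax^2 + bx + c = 0, discriminant D = b^2 - 4ac
Here a = 2, b = 7, c = -3
D = (7)^2 - 4(2)(-3) = 49 + 24 = 73

D = 73 > 0 but not a perfect square
The equation has 2 distinct real irrational roots.

Discriminant = 73, 2 distinct real irrational roots


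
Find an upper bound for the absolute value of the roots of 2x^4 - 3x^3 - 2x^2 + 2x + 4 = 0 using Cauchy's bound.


Cauchy's bound: all roots r satisfy |r| <= 1 + max(|a_i/a_n|) for i = 0,...,n-1
where a_n is the leading coefficient.

Coefficients: [2, -3, -2, 2, 4]
Leading coefficient a_n = 2
Ratios |a_i/a_n|: 3/2, 1, 1, 2
Maximum ratio: 2
Cauchy's bound: |r| <= 1 + 2 = 3

Upper bound = 3


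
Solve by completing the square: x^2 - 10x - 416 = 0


Start: x^2 - 10x - 416 = 0
Move constant: x^2 - 10x = 416
Half of -10 is -5, squared is 25
Add 25 to both sides: x^2 - 10x + 25 = 441
(x - 5)^2 = 441
x - 5 = ±21
x = 5 + 21 = 26 or x = 5 - 21 = -16

x = -16, x = 26


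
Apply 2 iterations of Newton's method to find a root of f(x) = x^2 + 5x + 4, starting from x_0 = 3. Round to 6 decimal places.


Newton's method: x_(n+1) = x_n - f(x_n)/f'(x_n)
f(x) = x^2 + 5x + 4
f'(x) = 2x + 5

Iteration 1:
  f(3.000000) = 28.000000
  f'(3.000000) = 11.000000
  x_1 = 3.000000 - (28.000000)/(11.000000) = 0.454545

Iteration 2:
  f(0.454545) = 6.479339
  f'(0.454545) = 5.909091
  x_2 = 0.454545 - (6.479339)/(5.909091) = -0.641958

x_2 = -0.641958


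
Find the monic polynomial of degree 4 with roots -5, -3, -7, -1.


A monic polynomial with roots -5, -3, -7, -1 is:
p(x) = (x + 5)(x + 3)(x + 7)(x + 1)
After multiplying by (x + 5): x + 5
After multiplying by (x + 3): x^2 + 8x + 15
After multiplying by (x + 7): x^3 + 15x^2 + 71x + 105
After multiplying by (x + 1): x^4 + 16x^3 + 86x^2 + 176x + 105

x^4 + 16x^3 + 86x^2 + 176x + 105


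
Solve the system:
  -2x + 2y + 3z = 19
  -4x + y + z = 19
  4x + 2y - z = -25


Using Cramer's rule. Expand each determinant along the first row.
D  = (-2)*[1*(-1) - 1*2] - 2*[(-4)*(-1) - 1*4] + 3*[(-4)*2 - 1*4]
  = (-2)*(-3) - 2*(0) + 3*(-12) = -30
Dx = 19*[1*(-1) - 1*2] - 2*[19*(-1) - 1*(-25)] + 3*[19*2 - 1*(-25)]
  = 19*(-3) - 2*(6) + 3*(63) = 120
Dy = (-2)*[19*(-1) - 1*(-25)] - 19*[(-4)*(-1) - 1*4] + 3*[(-4)*(-25) - 19*4]
  = (-2)*(6) - 19*(0) + 3*(24) = 60
Dz = (-2)*[1*(-25) - 19*2] - 2*[(-4)*(-25) - 19*4] + 19*[(-4)*2 - 1*4]
  = (-2)*(-63) - 2*(24) + 19*(-12) = -150
x = Dx/D = 120/-30 = -4, y = Dy/D = 60/-30 = -2, z = Dz/D = -150/-30 = 5
Check eq1: (-2)(-4) + (2)(-2) + (3)(5) = 19 = 19 ✓
Check eq2: (-4)(-4) + (1)(-2) + (1)(5) = 19 = 19 ✓
Check eq3: (4)(-4) + (2)(-2) + (-1)(5) = -25 = -25 ✓

x = -4, y = -2, z = 5


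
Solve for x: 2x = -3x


Starting with: 2x = -3x
Move all x terms to left: (2 + 3)x = 0 - 0
Simplify: 5x = 0
Divide both sides by 5: x = 0

x = 0


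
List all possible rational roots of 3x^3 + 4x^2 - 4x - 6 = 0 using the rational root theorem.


Rational root theorem: possible roots are ±p/q where:
  p divides the constant term (-6): p ∈ {1, 2, 3, 6}
  q divides the leading coefficient (3): q ∈ {1, 3}

All possible rational roots: -6, -3, -2, -1, -2/3, -1/3, 1/3, 2/3, 1, 2, 3, 6

-6, -3, -2, -1, -2/3, -1/3, 1/3, 2/3, 1, 2, 3, 6


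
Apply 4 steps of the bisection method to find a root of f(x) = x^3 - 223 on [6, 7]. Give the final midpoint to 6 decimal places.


f(x) = x^3 - 223
f(6) = -7 < 0
f(7) = 120 > 0

Step 1: midpoint = (6.000000 + 7.000000)/2 = 6.500000
  f(6.500000) = 51.625000
  f(mid) > 0, so root is in [6.000000, 6.500000]

Step 2: midpoint = (6.000000 + 6.500000)/2 = 6.250000
  f(6.250000) = 21.140625
  f(mid) > 0, so root is in [6.000000, 6.250000]

Step 3: midpoint = (6.000000 + 6.250000)/2 = 6.125000
  f(6.125000) = 6.783203
  f(mid) > 0, so root is in [6.000000, 6.125000]

Step 4: midpoint = (6.000000 + 6.125000)/2 = 6.062500
  f(6.062500) = -0.179443
  f(mid) < 0, so root is in [6.062500, 6.125000]

midpoint = 6.062500


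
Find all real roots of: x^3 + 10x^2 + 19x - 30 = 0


Let p(x) = x^3 + 10x^2 + 19x - 30. By the rational root theorem (leading coefficient 1), any rational root is an integer divisor of 30: try ±1, ±2, ... in turn.
Test x = 1: value = 0 ✓, so (x - 1) is a factor.
Synthetic division by (x - 1): bring down 1; 1(1) + 10 = 11; 11(1) + 19 = 30; 30(1) - 30 = 0 → quotient x^2 + 11x + 30, remainder 0.
Solve the quadratic x^2 + 11x + 30 = 0: discriminant = 11^2 - 4(1)(30) = 121 - 120 = 1.
sqrt(1) = 1, so x = (-11 ± 1)/2: x = -5 or x = -6.

x = -6, x = -5, x = 1


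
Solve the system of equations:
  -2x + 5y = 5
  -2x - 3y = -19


Using Cramer's rule:
Determinant D = (-2)(-3) - (-2)(5) = 6 + 10 = 16
Dx = (5)(-3) - (-19)(5) = -15 + 95 = 80
Dy = (-2)(-19) - (-2)(5) = 38 + 10 = 48
x = Dx/D = 80/16 = 5
y = Dy/D = 48/16 = 3

x = 5, y = 3


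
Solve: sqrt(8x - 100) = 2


Square both sides: 8x - 100 = 2^2 = 4
8x = 4 + 100 = 104
x = 13
Check: sqrt(8*13 - 100) = sqrt(4) = 2 ✓

x = 13


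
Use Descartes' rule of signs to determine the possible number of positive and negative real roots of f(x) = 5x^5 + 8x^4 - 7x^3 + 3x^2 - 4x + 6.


Descartes' rule of signs:

For positive roots, count sign changes in f(x) = 5x^5 + 8x^4 - 7x^3 + 3x^2 - 4x + 6:
Signs of coefficients: +, +, -, +, -, +
Number of sign changes: 4
Possible positive real roots: 4, 2, 0

For negative roots, examine f(-x) = -5x^5 + 8x^4 + 7x^3 + 3x^2 + 4x + 6:
Signs of coefficients: -, +, +, +, +, +
Number of sign changes: 1
Possible negative real roots: 1

Positive roots: 4 or 2 or 0; Negative roots: 1


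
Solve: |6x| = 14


An absolute value equation |expr| = 14 gives two cases:
Case 1: 6x = 14
  6x = 14, so x = 7/3
Case 2: 6x = -14
  6x = -14, so x = -7/3

x = -7/3, x = 7/3


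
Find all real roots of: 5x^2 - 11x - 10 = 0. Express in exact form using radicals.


Using the quadratic formula: x = (-b ± sqrt(b^2 - 4ac)) / (2a)
Here a = 5, b = -11, c = -10
Discriminant = b^2 - 4ac = (-11)^2 - 4(5)(-10) = 121 + 200 = 321
Since discriminant = 321 > 0, there are two real roots.
x = (11 ± sqrt(321)) / 10
Numerically: x ≈ 2.8916 or x ≈ -0.6916

x = (11 + sqrt(321)) / 10 or x = (11 - sqrt(321)) / 10


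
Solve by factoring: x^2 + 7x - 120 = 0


We need two numbers that multiply to -120 and add to 7.
Those numbers are 15 and -8 (since 15 * (-8) = -120 and 15 + (-8) = 7).
So x^2 + 7x - 120 = (x + 15)(x - 8) = 0
Setting each factor to zero: x = -15 or x = 8

x = -15, x = 8


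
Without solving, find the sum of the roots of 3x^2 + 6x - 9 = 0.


By Vieta's formulas for ax^2 + bx + c = 0:
  Sum of roots = -b/a
  Product of roots = c/a

Here a = 3, b = 6, c = -9
Sum = -(6)/3 = -2
Product = -9/3 = -3

Sum = -2


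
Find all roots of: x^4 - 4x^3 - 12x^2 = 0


The lowest-degree term is x^2, so x = 0 is a root with multiplicity 2. Factor out x^2:
  x^2 - 4x - 12 = 0
Solve the quadratic x^2 - 4x - 12 = 0: discriminant = (-4)^2 - 4(1)(-12) = 16 + 48 = 64.
sqrt(64) = 8, so x = (4 ± 8)/2: x = 6 or x = -2.
Collecting all roots found:

x = -2, x = 0 (multiplicity 2), x = 6


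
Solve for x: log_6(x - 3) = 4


Convert to exponential form: x - 3 = 6^4 = 1296
x = 1296 + 3 = 1299
Check: log_6(1299 - 3) = log_6(1296) = log_6(1296) = 4 ✓

x = 1299


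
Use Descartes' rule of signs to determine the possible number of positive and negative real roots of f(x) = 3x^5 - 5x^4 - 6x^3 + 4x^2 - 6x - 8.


Descartes' rule of signs:

For positive roots, count sign changes in f(x) = 3x^5 - 5x^4 - 6x^3 + 4x^2 - 6x - 8:
Signs of coefficients: +, -, -, +, -, -
Number of sign changes: 3
Possible positive real roots: 3, 1

For negative roots, examine f(-x) = -3x^5 - 5x^4 + 6x^3 + 4x^2 + 6x - 8:
Signs of coefficients: -, -, +, +, +, -
Number of sign changes: 2
Possible negative real roots: 2, 0

Positive roots: 3 or 1; Negative roots: 2 or 0


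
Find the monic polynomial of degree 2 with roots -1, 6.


A monic polynomial with roots -1, 6 is:
p(x) = (x + 1)(x - 6)
After multiplying by (x + 1): x + 1
After multiplying by (x - 6): x^2 - 5x - 6

x^2 - 5x - 6


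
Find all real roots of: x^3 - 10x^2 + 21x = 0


The constant term is 0, so x = 0 is a root. Factor out x:
  x(x^2 - 10x + 21) = 0
Solve the quadratic x^2 - 10x + 21 = 0: discriminant = (-10)^2 - 4(1)(21) = 100 - 84 = 16.
sqrt(16) = 4, so x = (10 ± 4)/2: x = 7 or x = 3.

x = 0, x = 3, x = 7


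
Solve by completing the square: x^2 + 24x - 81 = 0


Start: x^2 + 24x - 81 = 0
Move constant: x^2 + 24x = 81
Half of 24 is 12, squared is 144
Add 144 to both sides: x^2 + 24x + 144 = 225
(x + 12)^2 = 225
x + 12 = ±15
x = -12 + 15 = 3 or x = -12 - 15 = -27

x = -27, x = 3


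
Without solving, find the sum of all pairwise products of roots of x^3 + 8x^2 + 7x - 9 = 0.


By Vieta's formulas for x^3 + bx^2 + cx + d = 0:
  r1 + r2 + r3 = -b/a = -8
  r1*r2 + r1*r3 + r2*r3 = c/a = 7
  r1*r2*r3 = -d/a = 9


Sum of pairwise products = 7


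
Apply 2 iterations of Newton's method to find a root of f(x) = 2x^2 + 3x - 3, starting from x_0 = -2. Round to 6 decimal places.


Newton's method: x_(n+1) = x_n - f(x_n)/f'(x_n)
f(x) = 2x^2 + 3x - 3
f'(x) = 4x + 3

Iteration 1:
  f(-2.000000) = -1.000000
  f'(-2.000000) = -5.000000
  x_1 = -2.000000 - (-1.000000)/(-5.000000) = -2.200000

Iteration 2:
  f(-2.200000) = 0.080000
  f'(-2.200000) = -5.800000
  x_2 = -2.200000 - (0.080000)/(-5.800000) = -2.186207

x_2 = -2.186207


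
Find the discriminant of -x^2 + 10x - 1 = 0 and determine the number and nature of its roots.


For ax^2 + bx + c = 0, discriminant D = b^2 - 4ac
Here a = -1, b = 10, c = -1
D = (10)^2 - 4(-1)(-1) = 100 - 4 = 96

D = 96 > 0 but not a perfect square
The equation has 2 distinct real irrational roots.

Discriminant = 96, 2 distinct real irrational roots


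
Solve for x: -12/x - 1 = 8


Subtract -1 from both sides: -12/x = 9
Multiply both sides by x: -12 = 9 * x
Divide by 9: x = -4/3

x = -4/3


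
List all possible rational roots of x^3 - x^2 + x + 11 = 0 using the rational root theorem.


Rational root theorem: possible roots are ±p/q where:
  p divides the constant term (11): p ∈ {1, 11}
  q divides the leading coefficient (1): q ∈ {1}

All possible rational roots: -11, -1, 1, 11

-11, -1, 1, 11


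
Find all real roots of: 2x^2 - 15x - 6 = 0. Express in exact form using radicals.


Using the quadratic formula: x = (-b ± sqrt(b^2 - 4ac)) / (2a)
Here a = 2, b = -15, c = -6
Discriminant = b^2 - 4ac = (-15)^2 - 4(2)(-6) = 225 + 48 = 273
Since discriminant = 273 > 0, there are two real roots.
x = (15 ± sqrt(273)) / 4
Numerically: x ≈ 7.8807 or x ≈ -0.3807

x = (15 + sqrt(273)) / 4 or x = (15 - sqrt(273)) / 4


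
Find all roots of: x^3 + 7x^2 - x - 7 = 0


Let p(x) = x^3 + 7x^2 - x - 7. By the rational root theorem (leading coefficient 1), any rational root is an integer divisor of 7: try ±1, ±2, ... in turn.
Test x = 1: value = 0 ✓, so (x - 1) is a factor.
Synthetic division by (x - 1): bring down 1; 1(1) + 7 = 8; 8(1) - 1 = 7; 7(1) - 7 = 0 → quotient x^2 + 8x + 7, remainder 0.
Solve the quadratic x^2 + 8x + 7 = 0: discriminant = 8^2 - 4(1)(7) = 64 - 28 = 36.
sqrt(36) = 6, so x = (-8 ± 6)/2: x = -1 or x = -7.
Collecting all roots found:

x = -7, x = -1, x = 1


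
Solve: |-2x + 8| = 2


An absolute value equation |expr| = 2 gives two cases:
Case 1: -2x + 8 = 2
  -2x = -6, so x = 3
Case 2: -2x + 8 = -2
  -2x = -10, so x = 5

x = 3, x = 5


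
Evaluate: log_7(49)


We need the exponent such that 7^? = 49
7^2 = 49
Therefore log_7(49) = 2

2


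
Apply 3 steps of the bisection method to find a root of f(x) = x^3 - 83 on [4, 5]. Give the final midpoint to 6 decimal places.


f(x) = x^3 - 83
f(4) = -19 < 0
f(5) = 42 > 0

Step 1: midpoint = (4.000000 + 5.000000)/2 = 4.500000
  f(4.500000) = 8.125000
  f(mid) > 0, so root is in [4.000000, 4.500000]

Step 2: midpoint = (4.000000 + 4.500000)/2 = 4.250000
  f(4.250000) = -6.234375
  f(mid) < 0, so root is in [4.250000, 4.500000]

Step 3: midpoint = (4.250000 + 4.500000)/2 = 4.375000
  f(4.375000) = 0.740234
  f(mid) > 0, so root is in [4.250000, 4.375000]

midpoint = 4.375000


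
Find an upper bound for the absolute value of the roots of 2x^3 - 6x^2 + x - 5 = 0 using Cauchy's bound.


Cauchy's bound: all roots r satisfy |r| <= 1 + max(|a_i/a_n|) for i = 0,...,n-1
where a_n is the leading coefficient.

Coefficients: [2, -6, 1, -5]
Leading coefficient a_n = 2
Ratios |a_i/a_n|: 3, 1/2, 5/2
Maximum ratio: 3
Cauchy's bound: |r| <= 1 + 3 = 4

Upper bound = 4


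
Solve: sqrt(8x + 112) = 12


Square both sides: 8x + 112 = 12^2 = 144
8x = 144 - 112 = 32
x = 4
Check: sqrt(8*4 + 112) = sqrt(144) = 12 ✓

x = 4


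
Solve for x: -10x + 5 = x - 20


Starting with: -10x + 5 = x - 20
Move all x terms to left: (-10 - 1)x = -20 - 5
Simplify: -11x = -25
Divide both sides by -11: x = 25/11

x = 25/11


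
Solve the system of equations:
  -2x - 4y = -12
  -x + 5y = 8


Using Cramer's rule:
Determinant D = (-2)(5) - (-1)(-4) = -10 - 4 = -14
Dx = (-12)(5) - (8)(-4) = -60 + 32 = -28
Dy = (-2)(8) - (-1)(-12) = -16 - 12 = -28
x = Dx/D = -28/-14 = 2
y = Dy/D = -28/-14 = 2

x = 2, y = 2


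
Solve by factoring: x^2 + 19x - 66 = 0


We need two numbers that multiply to -66 and add to 19.
Those numbers are 22 and -3 (since 22 * (-3) = -66 and 22 + (-3) = 19).
So x^2 + 19x - 66 = (x + 22)(x - 3) = 0
Setting each factor to zero: x = -22 or x = 3

x = -22, x = 3


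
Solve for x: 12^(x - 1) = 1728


Express both sides with the same base.
1728 = 12^3
Since the bases match, equate exponents: x - 1 = 3
So x = 3 - (-1) = 4

x = 4


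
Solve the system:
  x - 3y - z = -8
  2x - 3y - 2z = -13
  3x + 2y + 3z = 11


Using Cramer's rule. Expand each determinant along the first row.
D  = 1*[(-3)*3 - (-2)*2] - (-3)*[2*3 - (-2)*3] + (-1)*[2*2 - (-3)*3]
  = 1*(-5) - (-3)*(12) + (-1)*(13) = 18
Dx = (-8)*[(-3)*3 - (-2)*2] - (-3)*[(-13)*3 - (-2)*11] + (-1)*[(-13)*2 - (-3)*11]
  = (-8)*(-5) - (-3)*(-17) + (-1)*(7) = -18
Dy = 1*[(-13)*3 - (-2)*11] - (-8)*[2*3 - (-2)*3] + (-1)*[2*11 - (-13)*3]
  = 1*(-17) - (-8)*(12) + (-1)*(61) = 18
Dz = 1*[(-3)*11 - (-13)*2] - (-3)*[2*11 - (-13)*3] + (-8)*[2*2 - (-3)*3]
  = 1*(-7) - (-3)*(61) + (-8)*(13) = 72
x = Dx/D = -18/18 = -1, y = Dy/D = 18/18 = 1, z = Dz/D = 72/18 = 4
Check eq1: (1)(-1) + (-3)(1) + (-1)(4) = -8 = -8 ✓
Check eq2: (2)(-1) + (-3)(1) + (-2)(4) = -13 = -13 ✓
Check eq3: (3)(-1) + (2)(1) + (3)(4) = 11 = 11 ✓

x = -1, y = 1, z = 4


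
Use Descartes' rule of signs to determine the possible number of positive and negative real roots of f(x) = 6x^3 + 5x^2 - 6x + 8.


Descartes' rule of signs:

For positive roots, count sign changes in f(x) = 6x^3 + 5x^2 - 6x + 8:
Signs of coefficients: +, +, -, +
Number of sign changes: 2
Possible positive real roots: 2, 0

For negative roots, examine f(-x) = -6x^3 + 5x^2 + 6x + 8:
Signs of coefficients: -, +, +, +
Number of sign changes: 1
Possible negative real roots: 1

Positive roots: 2 or 0; Negative roots: 1


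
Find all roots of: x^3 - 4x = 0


The constant term is 0, so x = 0 is a root. Factor out x:
  x^2 - 4 = 0
Solve the quadratic x^2 - 4 = 0: discriminant = 0^2 - 4(1)(-4) = 0 + 16 = 16.
sqrt(16) = 4, so x = (0 ± 4)/2: x = 2 or x = -2.
Collecting all roots found:

x = -2, x = 0, x = 2


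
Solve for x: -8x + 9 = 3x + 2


Starting with: -8x + 9 = 3x + 2
Move all x terms to left: (-8 - 3)x = 2 - 9
Simplify: -11x = -7
Divide both sides by -11: x = 7/11

x = 7/11


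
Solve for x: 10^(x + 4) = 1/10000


Express both sides with the same base.
1/10000 = 10^(-4)
Since the bases match, equate exponents: x + 4 = -4
So x = -4 - (4) = -8

x = -8


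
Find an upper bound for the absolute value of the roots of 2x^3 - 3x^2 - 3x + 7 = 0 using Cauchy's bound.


Cauchy's bound: all roots r satisfy |r| <= 1 + max(|a_i/a_n|) for i = 0,...,n-1
where a_n is the leading coefficient.

Coefficients: [2, -3, -3, 7]
Leading coefficient a_n = 2
Ratios |a_i/a_n|: 3/2, 3/2, 7/2
Maximum ratio: 7/2
Cauchy's bound: |r| <= 1 + 7/2 = 9/2

Upper bound = 9/2


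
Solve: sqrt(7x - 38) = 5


Square both sides: 7x - 38 = 5^2 = 25
7x = 25 + 38 = 63
x = 9
Check: sqrt(7*9 - 38) = sqrt(25) = 5 ✓

x = 9


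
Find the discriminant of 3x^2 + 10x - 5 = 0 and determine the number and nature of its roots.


For ax^2 + bx + c = 0, discriminant D = b^2 - 4ac
Here a = 3, b = 10, c = -5
D = (10)^2 - 4(3)(-5) = 100 + 60 = 160

D = 160 > 0 but not a perfect square
The equation has 2 distinct real irrational roots.

Discriminant = 160, 2 distinct real irrational roots


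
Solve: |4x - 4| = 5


An absolute value equation |expr| = 5 gives two cases:
Case 1: 4x - 4 = 5
  4x = 9, so x = 9/4
Case 2: 4x - 4 = -5
  4x = -1, so x = -1/4

x = -1/4, x = 9/4


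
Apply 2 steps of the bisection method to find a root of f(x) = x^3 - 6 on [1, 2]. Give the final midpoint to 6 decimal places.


f(x) = x^3 - 6
f(1) = -5 < 0
f(2) = 2 > 0

Step 1: midpoint = (1.000000 + 2.000000)/2 = 1.500000
  f(1.500000) = -2.625000
  f(mid) < 0, so root is in [1.500000, 2.000000]

Step 2: midpoint = (1.500000 + 2.000000)/2 = 1.750000
  f(1.750000) = -0.640625
  f(mid) < 0, so root is in [1.750000, 2.000000]

midpoint = 1.750000


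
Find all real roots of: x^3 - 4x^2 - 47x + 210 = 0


Let p(x) = x^3 - 4x^2 - 47x + 210. By the rational root theorem (leading coefficient 1), any rational root is an integer divisor of 210: try ±1, ±2, ... in turn.
Test x = 1: value = 160 ≠ 0.
Test x = -1: value = 252 ≠ 0.
Test x = 2: value = 108 ≠ 0.
Test x = -2: value = 280 ≠ 0.
Test x = 3: value = 60 ≠ 0.
Test x = -3: value = 288 ≠ 0.
Test x = 5: value = 0 ✓, so (x - 5) is a factor.
Synthetic division by (x - 5): bring down 1; 1(5) - 4 = 1; 1(5) - 47 = -42; (-42)(5) + 210 = 0 → quotient x^2 + x - 42, remainder 0.
Solve the quadratic x^2 + x - 42 = 0: discriminant = 1^2 - 4(1)(-42) = 1 + 168 = 169.
sqrt(169) = 13, so x = (-1 ± 13)/2: x = 6 or x = -7.

x = -7, x = 5, x = 6


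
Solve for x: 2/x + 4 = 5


Subtract 4 from both sides: 2/x = 1
Multiply both sides by x: 2 = 1 * x
Divide by 1: x = 2

x = 2


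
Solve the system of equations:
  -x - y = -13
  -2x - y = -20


Using Cramer's rule:
Determinant D = (-1)(-1) - (-2)(-1) = 1 - 2 = -1
Dx = (-13)(-1) - (-20)(-1) = 13 - 20 = -7
Dy = (-1)(-20) - (-2)(-13) = 20 - 26 = -6
x = Dx/D = -7/-1 = 7
y = Dy/D = -6/-1 = 6

x = 7, y = 6


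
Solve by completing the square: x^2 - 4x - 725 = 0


Start: x^2 - 4x - 725 = 0
Move constant: x^2 - 4x = 725
Half of -4 is -2, squared is 4
Add 4 to both sides: x^2 - 4x + 4 = 729
(x - 2)^2 = 729
x - 2 = ±27
x = 2 + 27 = 29 or x = 2 - 27 = -25

x = -25, x = 29


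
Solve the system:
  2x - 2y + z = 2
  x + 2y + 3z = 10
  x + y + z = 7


Using Cramer's rule. Expand each determinant along the first row.
D  = 2*[2*1 - 3*1] - (-2)*[1*1 - 3*1] + 1*[1*1 - 2*1]
  = 2*(-1) - (-2)*(-2) + 1*(-1) = -7
Dx = 2*[2*1 - 3*1] - (-2)*[10*1 - 3*7] + 1*[10*1 - 2*7]
  = 2*(-1) - (-2)*(-11) + 1*(-4) = -28
Dy = 2*[10*1 - 3*7] - 2*[1*1 - 3*1] + 1*[1*7 - 10*1]
  = 2*(-11) - 2*(-2) + 1*(-3) = -21
Dz = 2*[2*7 - 10*1] - (-2)*[1*7 - 10*1] + 2*[1*1 - 2*1]
  = 2*(4) - (-2)*(-3) + 2*(-1) = 0
x = Dx/D = -28/-7 = 4, y = Dy/D = -21/-7 = 3, z = Dz/D = 0/-7 = 0
Check eq1: (2)(4) + (-2)(3) + (1)(0) = 2 = 2 ✓
Check eq2: (1)(4) + (2)(3) + (3)(0) = 10 = 10 ✓
Check eq3: (1)(4) + (1)(3) + (1)(0) = 7 = 7 ✓

x = 4, y = 3, z = 0


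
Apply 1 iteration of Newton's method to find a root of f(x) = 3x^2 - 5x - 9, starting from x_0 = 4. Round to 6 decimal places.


Newton's method: x_(n+1) = x_n - f(x_n)/f'(x_n)
f(x) = 3x^2 - 5x - 9
f'(x) = 6x - 5

Iteration 1:
  f(4.000000) = 19.000000
  f'(4.000000) = 19.000000
  x_1 = 4.000000 - (19.000000)/(19.000000) = 3.000000

x_1 = 3.000000


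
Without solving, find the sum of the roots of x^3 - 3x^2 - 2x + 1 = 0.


By Vieta's formulas for x^3 + bx^2 + cx + d = 0:
  r1 + r2 + r3 = -b/a = 3
  r1*r2 + r1*r3 + r2*r3 = c/a = -2
  r1*r2*r3 = -d/a = -1


Sum = 3


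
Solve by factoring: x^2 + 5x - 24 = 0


We need two numbers that multiply to -24 and add to 5.
Those numbers are 8 and -3 (since 8 * (-3) = -24 and 8 + (-3) = 5).
So x^2 + 5x - 24 = (x + 8)(x - 3) = 0
Setting each factor to zero: x = -8 or x = 3

x = -8, x = 3


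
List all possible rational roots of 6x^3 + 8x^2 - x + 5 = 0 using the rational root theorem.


Rational root theorem: possible roots are ±p/q where:
  p divides the constant term (5): p ∈ {1, 5}
  q divides the leading coefficient (6): q ∈ {1, 2, 3, 6}

All possible rational roots: -5, -5/2, -5/3, -1, -5/6, -1/2, -1/3, -1/6, 1/6, 1/3, 1/2, 5/6, 1, 5/3, 5/2, 5

-5, -5/2, -5/3, -1, -5/6, -1/2, -1/3, -1/6, 1/6, 1/3, 1/2, 5/6, 1, 5/3, 5/2, 5


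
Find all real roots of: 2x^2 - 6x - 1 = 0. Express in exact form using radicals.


Using the quadratic formula: x = (-b ± sqrt(b^2 - 4ac)) / (2a)
Here a = 2, b = -6, c = -1
Discriminant = b^2 - 4ac = (-6)^2 - 4(2)(-1) = 36 + 8 = 44
Since discriminant = 44 > 0, there are two real roots.
x = (6 ± 2*sqrt(11)) / 4
Simplifying: x = (3 ± sqrt(11)) / 2
Numerically: x ≈ 3.1583 or x ≈ -0.1583

x = (3 + sqrt(11)) / 2 or x = (3 - sqrt(11)) / 2


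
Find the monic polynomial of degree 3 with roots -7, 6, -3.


A monic polynomial with roots -7, 6, -3 is:
p(x) = (x + 7)(x - 6)(x + 3)
After multiplying by (x + 7): x + 7
After multiplying by (x - 6): x^2 + x - 42
After multiplying by (x + 3): x^3 + 4x^2 - 39x - 126

x^3 + 4x^2 - 39x - 126


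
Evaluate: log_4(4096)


We need the exponent such that 4^? = 4096
4^6 = 4096
Therefore log_4(4096) = 6

6


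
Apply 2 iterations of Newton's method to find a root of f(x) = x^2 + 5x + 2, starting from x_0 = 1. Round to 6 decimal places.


Newton's method: x_(n+1) = x_n - f(x_n)/f'(x_n)
f(x) = x^2 + 5x + 2
f'(x) = 2x + 5

Iteration 1:
  f(1.000000) = 8.000000
  f'(1.000000) = 7.000000
  x_1 = 1.000000 - (8.000000)/(7.000000) = -0.142857

Iteration 2:
  f(-0.142857) = 1.306122
  f'(-0.142857) = 4.714286
  x_2 = -0.142857 - (1.306122)/(4.714286) = -0.419913

x_2 = -0.419913


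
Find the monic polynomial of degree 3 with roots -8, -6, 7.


A monic polynomial with roots -8, -6, 7 is:
p(x) = (x + 8)(x + 6)(x - 7)
After multiplying by (x + 8): x + 8
After multiplying by (x + 6): x^2 + 14x + 48
After multiplying by (x - 7): x^3 + 7x^2 - 50x - 336

x^3 + 7x^2 - 50x - 336


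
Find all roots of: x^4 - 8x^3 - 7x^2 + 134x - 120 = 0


Let p(x) = x^4 - 8x^3 - 7x^2 + 134x - 120. By the rational root theorem (leading coefficient 1), any rational root is an integer divisor of 120: try ±1, ±2, ... in turn.
Test x = 1: value = 0 ✓, so (x - 1) is a factor.
Synthetic division by (x - 1): bring down 1; 1(1) - 8 = -7; (-7)(1) - 7 = -14; (-14)(1) + 134 = 120; 120(1) - 120 = 0 → quotient x^3 - 7x^2 - 14x + 120, remainder 0.
Continue with the quotient x^3 - 7x^2 - 14x + 120 (candidates must divide 120; re-test x = 1 first in case it repeats).
Test x = 1: value = 100 ≠ 0.
Test x = -1: value = 126 ≠ 0.
Test x = 2: value = 72 ≠ 0.
Test x = -2: value = 112 ≠ 0.
Test x = 3: value = 42 ≠ 0.
Test x = -3: value = 72 ≠ 0.
Test x = 4: value = 16 ≠ 0.
Test x = -4: value = 0 ✓, so (x + 4) is a factor.
Synthetic division by (x + 4): bring down 1; 1(-4) - 7 = -11; (-11)(-4) - 14 = 30; 30(-4) + 120 = 0 → quotient x^2 - 11x + 30, remainder 0.
Solve the quadratic x^2 - 11x + 30 = 0: discriminant = (-11)^2 - 4(1)(30) = 121 - 120 = 1.
sqrt(1) = 1, so x = (11 ± 1)/2: x = 6 or x = 5.
Collecting all roots found:

x = -4, x = 1, x = 5, x = 6


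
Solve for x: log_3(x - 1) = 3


Convert to exponential form: x - 1 = 3^3 = 27
x = 27 + 1 = 28
Check: log_3(28 - 1) = log_3(27) = log_3(27) = 3 ✓

x = 28


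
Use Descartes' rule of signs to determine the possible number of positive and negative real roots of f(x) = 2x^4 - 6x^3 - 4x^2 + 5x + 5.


Descartes' rule of signs:

For positive roots, count sign changes in f(x) = 2x^4 - 6x^3 - 4x^2 + 5x + 5:
Signs of coefficients: +, -, -, +, +
Number of sign changes: 2
Possible positive real roots: 2, 0

For negative roots, examine f(-x) = 2x^4 + 6x^3 - 4x^2 - 5x + 5:
Signs of coefficients: +, +, -, -, +
Number of sign changes: 2
Possible negative real roots: 2, 0

Positive roots: 2 or 0; Negative roots: 2 or 0


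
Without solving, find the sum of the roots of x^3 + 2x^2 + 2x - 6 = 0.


By Vieta's formulas for x^3 + bx^2 + cx + d = 0:
  r1 + r2 + r3 = -b/a = -2
  r1*r2 + r1*r3 + r2*r3 = c/a = 2
  r1*r2*r3 = -d/a = 6


Sum = -2


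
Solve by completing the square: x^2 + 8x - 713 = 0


Start: x^2 + 8x - 713 = 0
Move constant: x^2 + 8x = 713
Half of 8 is 4, squared is 16
Add 16 to both sides: x^2 + 8x + 16 = 729
(x + 4)^2 = 729
x + 4 = ±27
x = -4 + 27 = 23 or x = -4 - 27 = -31

x = -31, x = 23


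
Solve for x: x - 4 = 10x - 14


Starting with: x - 4 = 10x - 14
Move all x terms to left: (1 - 10)x = -14 + 4
Simplify: -9x = -10
Divide both sides by -9: x = 10/9

x = 10/9


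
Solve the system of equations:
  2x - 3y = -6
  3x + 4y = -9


Using Cramer's rule:
Determinant D = (2)(4) - (3)(-3) = 8 + 9 = 17
Dx = (-6)(4) - (-9)(-3) = -24 - 27 = -51
Dy = (2)(-9) - (3)(-6) = -18 + 18 = 0
x = Dx/D = -51/17 = -3
y = Dy/D = 0/17 = 0

x = -3, y = 0


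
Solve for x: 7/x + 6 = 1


Subtract 6 from both sides: 7/x = -5
Multiply both sides by x: 7 = -5 * x
Divide by -5: x = -7/5

x = -7/5


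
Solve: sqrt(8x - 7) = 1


Square both sides: 8x - 7 = 1^2 = 1
8x = 1 + 7 = 8
x = 1
Check: sqrt(8*1 - 7) = sqrt(1) = 1 ✓

x = 1


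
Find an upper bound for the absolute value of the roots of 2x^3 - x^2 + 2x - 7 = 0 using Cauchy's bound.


Cauchy's bound: all roots r satisfy |r| <= 1 + max(|a_i/a_n|) for i = 0,...,n-1
where a_n is the leading coefficient.

Coefficients: [2, -1, 2, -7]
Leading coefficient a_n = 2
Ratios |a_i/a_n|: 1/2, 1, 7/2
Maximum ratio: 7/2
Cauchy's bound: |r| <= 1 + 7/2 = 9/2

Upper bound = 9/2


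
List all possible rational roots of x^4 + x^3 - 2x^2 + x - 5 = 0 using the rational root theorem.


Rational root theorem: possible roots are ±p/q where:
  p divides the constant term (-5): p ∈ {1, 5}
  q divides the leading coefficient (1): q ∈ {1}

All possible rational roots: -5, -1, 1, 5

-5, -1, 1, 5


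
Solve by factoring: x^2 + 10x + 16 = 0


We need two numbers that multiply to 16 and add to 10.
Those numbers are 2 and 8 (since 2 * 8 = 16 and 2 + 8 = 10).
So x^2 + 10x + 16 = (x + 2)(x + 8) = 0
Setting each factor to zero: x = -2 or x = -8

x = -8, x = -2


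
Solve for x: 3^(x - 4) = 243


Express both sides with the same base.
243 = 3^5
Since the bases match, equate exponents: x - 4 = 5
So x = 5 - (-4) = 9

x = 9


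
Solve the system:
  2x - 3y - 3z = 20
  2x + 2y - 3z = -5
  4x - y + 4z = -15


Using Cramer's rule. Expand each determinant along the first row.
D  = 2*[2*4 - (-3)*(-1)] - (-3)*[2*4 - (-3)*4] + (-3)*[2*(-1) - 2*4]
  = 2*(5) - (-3)*(20) + (-3)*(-10) = 100
Dx = 20*[2*4 - (-3)*(-1)] - (-3)*[(-5)*4 - (-3)*(-15)] + (-3)*[(-5)*(-1) - 2*(-15)]
  = 20*(5) - (-3)*(-65) + (-3)*(35) = -200
Dy = 2*[(-5)*4 - (-3)*(-15)] - 20*[2*4 - (-3)*4] + (-3)*[2*(-15) - (-5)*4]
  = 2*(-65) - 20*(20) + (-3)*(-10) = -500
Dz = 2*[2*(-15) - (-5)*(-1)] - (-3)*[2*(-15) - (-5)*4] + 20*[2*(-1) - 2*4]
  = 2*(-35) - (-3)*(-10) + 20*(-10) = -300
x = Dx/D = -200/100 = -2, y = Dy/D = -500/100 = -5, z = Dz/D = -300/100 = -3
Check eq1: (2)(-2) + (-3)(-5) + (-3)(-3) = 20 = 20 ✓
Check eq2: (2)(-2) + (2)(-5) + (-3)(-3) = -5 = -5 ✓
Check eq3: (4)(-2) + (-1)(-5) + (4)(-3) = -15 = -15 ✓

x = -2, y = -5, z = -3


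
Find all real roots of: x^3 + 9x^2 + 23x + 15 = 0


Let p(x) = x^3 + 9x^2 + 23x + 15. By the rational root theorem (leading coefficient 1), any rational root is an integer divisor of 15: try ±1, ±2, ... in turn.
Test x = 1: value = 48 ≠ 0.
Test x = -1: value = 0 ✓, so (x + 1) is a factor.
Synthetic division by (x + 1): bring down 1; 1(-1) + 9 = 8; 8(-1) + 23 = 15; 15(-1) + 15 = 0 → quotient x^2 + 8x + 15, remainder 0.
Solve the quadratic x^2 + 8x + 15 = 0: discriminant = 8^2 - 4(1)(15) = 64 - 60 = 4.
sqrt(4) = 2, so x = (-8 ± 2)/2: x = -3 or x = -5.

x = -5, x = -3, x = -1


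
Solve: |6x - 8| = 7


An absolute value equation |expr| = 7 gives two cases:
Case 1: 6x - 8 = 7
  6x = 15, so x = 5/2
Case 2: 6x - 8 = -7
  6x = 1, so x = 1/6

x = 1/6, x = 5/2


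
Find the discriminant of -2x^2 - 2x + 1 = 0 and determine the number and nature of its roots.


For ax^2 + bx + c = 0, discriminant D = b^2 - 4ac
Here a = -2, b = -2, c = 1
D = (-2)^2 - 4(-2)(1) = 4 + 8 = 12

D = 12 > 0 but not a perfect square
The equation has 2 distinct real irrational roots.

Discriminant = 12, 2 distinct real irrational roots


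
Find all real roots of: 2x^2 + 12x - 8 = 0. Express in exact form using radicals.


Using the quadratic formula: x = (-b ± sqrt(b^2 - 4ac)) / (2a)
Here a = 2, b = 12, c = -8
Discriminant = b^2 - 4ac = 12^2 - 4(2)(-8) = 144 + 64 = 208
Since discriminant = 208 > 0, there are two real roots.
x = (-12 ± 4*sqrt(13)) / 4
Simplifying: x = -3 ± sqrt(13)
Numerically: x ≈ 0.6056 or x ≈ -6.6056

x = -3 + sqrt(13) or x = -3 - sqrt(13)


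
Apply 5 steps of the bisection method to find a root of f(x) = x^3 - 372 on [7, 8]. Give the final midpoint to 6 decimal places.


f(x) = x^3 - 372
f(7) = -29 < 0
f(8) = 140 > 0

Step 1: midpoint = (7.000000 + 8.000000)/2 = 7.500000
  f(7.500000) = 49.875000
  f(mid) > 0, so root is in [7.000000, 7.500000]

Step 2: midpoint = (7.000000 + 7.500000)/2 = 7.250000
  f(7.250000) = 9.078125
  f(mid) > 0, so root is in [7.000000, 7.250000]

Step 3: midpoint = (7.000000 + 7.250000)/2 = 7.125000
  f(7.125000) = -10.294922
  f(mid) < 0, so root is in [7.125000, 7.250000]

Step 4: midpoint = (7.125000 + 7.250000)/2 = 7.187500
  f(7.187500) = -0.692627
  f(mid) < 0, so root is in [7.187500, 7.250000]

Step 5: midpoint = (7.187500 + 7.250000)/2 = 7.218750
  f(7.218750) = 4.171600
  f(mid) > 0, so root is in [7.187500, 7.218750]

midpoint = 7.218750


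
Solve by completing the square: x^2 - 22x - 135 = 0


Start: x^2 - 22x - 135 = 0
Move constant: x^2 - 22x = 135
Half of -22 is -11, squared is 121
Add 121 to both sides: x^2 - 22x + 121 = 256
(x - 11)^2 = 256
x - 11 = ±16
x = 11 + 16 = 27 or x = 11 - 16 = -5

x = -5, x = 27


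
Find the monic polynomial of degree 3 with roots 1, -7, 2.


A monic polynomial with roots 1, -7, 2 is:
p(x) = (x - 1)(x + 7)(x - 2)
After multiplying by (x - 1): x - 1
After multiplying by (x + 7): x^2 + 6x - 7
After multiplying by (x - 2): x^3 + 4x^2 - 19x + 14

x^3 + 4x^2 - 19x + 14


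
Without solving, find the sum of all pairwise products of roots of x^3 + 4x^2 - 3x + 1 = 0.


By Vieta's formulas for x^3 + bx^2 + cx + d = 0:
  r1 + r2 + r3 = -b/a = -4
  r1*r2 + r1*r3 + r2*r3 = c/a = -3
  r1*r2*r3 = -d/a = -1


Sum of pairwise products = -3


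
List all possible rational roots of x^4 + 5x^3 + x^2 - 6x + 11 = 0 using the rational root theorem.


Rational root theorem: possible roots are ±p/q where:
  p divides the constant term (11): p ∈ {1, 11}
  q divides the leading coefficient (1): q ∈ {1}

All possible rational roots: -11, -1, 1, 11

-11, -1, 1, 11


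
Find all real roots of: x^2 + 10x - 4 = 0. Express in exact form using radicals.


Using the quadratic formula: x = (-b ± sqrt(b^2 - 4ac)) / (2a)
Here a = 1, b = 10, c = -4
Discriminant = b^2 - 4ac = 10^2 - 4(1)(-4) = 100 + 16 = 116
Since discriminant = 116 > 0, there are two real roots.
x = (-10 ± 2*sqrt(29)) / 2
Simplifying: x = -5 ± sqrt(29)
Numerically: x ≈ 0.3852 or x ≈ -10.3852

x = -5 + sqrt(29) or x = -5 - sqrt(29)


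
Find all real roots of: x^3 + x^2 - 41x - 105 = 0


Let p(x) = x^3 + x^2 - 41x - 105. By the rational root theorem (leading coefficient 1), any rational root is an integer divisor of 105: try ±1, ±2, ... in turn.
Test x = 1: value = -144 ≠ 0.
Test x = -1: value = -64 ≠ 0.
Test x = 3: value = -192 ≠ 0.
Test x = -3: value = 0 ✓, so (x + 3) is a factor.
Synthetic division by (x + 3): bring down 1; 1(-3) + 1 = -2; (-2)(-3) - 41 = -35; (-35)(-3) - 105 = 0 → quotient x^2 - 2x - 35, remainder 0.
Solve the quadratic x^2 - 2x - 35 = 0: discriminant = (-2)^2 - 4(1)(-35) = 4 + 140 = 144.
sqrt(144) = 12, so x = (2 ± 12)/2: x = 7 or x = -5.

x = -5, x = -3, x = 7


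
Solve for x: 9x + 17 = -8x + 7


Starting with: 9x + 17 = -8x + 7
Move all x terms to left: (9 + 8)x = 7 - 17
Simplify: 17x = -10
Divide both sides by 17: x = -10/17

x = -10/17


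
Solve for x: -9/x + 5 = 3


Subtract 5 from both sides: -9/x = -2
Multiply both sides by x: -9 = -2 * x
Divide by -2: x = 9/2

x = 9/2


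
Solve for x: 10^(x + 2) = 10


Express both sides with the same base.
10 = 10^1
Since the bases match, equate exponents: x + 2 = 1
So x = 1 - (2) = -1

x = -1


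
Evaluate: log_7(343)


We need the exponent such that 7^? = 343
7^3 = 343
Therefore log_7(343) = 3

3


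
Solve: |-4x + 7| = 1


An absolute value equation |expr| = 1 gives two cases:
Case 1: -4x + 7 = 1
  -4x = -6, so x = 3/2
Case 2: -4x + 7 = -1
  -4x = -8, so x = 2

x = 3/2, x = 2


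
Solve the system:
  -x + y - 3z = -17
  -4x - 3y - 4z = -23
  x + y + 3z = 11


Using Cramer's rule. Expand each determinant along the first row.
D  = (-1)*[(-3)*3 - (-4)*1] - 1*[(-4)*3 - (-4)*1] + (-3)*[(-4)*1 - (-3)*1]
  = (-1)*(-5) - 1*(-8) + (-3)*(-1) = 16
Dx = (-17)*[(-3)*3 - (-4)*1] - 1*[(-23)*3 - (-4)*11] + (-3)*[(-23)*1 - (-3)*11]
  = (-17)*(-5) - 1*(-25) + (-3)*(10) = 80
Dy = (-1)*[(-23)*3 - (-4)*11] - (-17)*[(-4)*3 - (-4)*1] + (-3)*[(-4)*11 - (-23)*1]
  = (-1)*(-25) - (-17)*(-8) + (-3)*(-21) = -48
Dz = (-1)*[(-3)*11 - (-23)*1] - 1*[(-4)*11 - (-23)*1] + (-17)*[(-4)*1 - (-3)*1]
  = (-1)*(-10) - 1*(-21) + (-17)*(-1) = 48
x = Dx/D = 80/16 = 5, y = Dy/D = -48/16 = -3, z = Dz/D = 48/16 = 3
Check eq1: (-1)(5) + (1)(-3) + (-3)(3) = -17 = -17 ✓
Check eq2: (-4)(5) + (-3)(-3) + (-4)(3) = -23 = -23 ✓
Check eq3: (1)(5) + (1)(-3) + (3)(3) = 11 = 11 ✓

x = 5, y = -3, z = 3


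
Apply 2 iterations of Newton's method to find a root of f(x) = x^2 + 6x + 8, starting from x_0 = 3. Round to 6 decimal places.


Newton's method: x_(n+1) = x_n - f(x_n)/f'(x_n)
f(x) = x^2 + 6x + 8
f'(x) = 2x + 6

Iteration 1:
  f(3.000000) = 35.000000
  f'(3.000000) = 12.000000
  x_1 = 3.000000 - (35.000000)/(12.000000) = 0.083333

Iteration 2:
  f(0.083333) = 8.506944
  f'(0.083333) = 6.166667
  x_2 = 0.083333 - (8.506944)/(6.166667) = -1.296171

x_2 = -1.296171


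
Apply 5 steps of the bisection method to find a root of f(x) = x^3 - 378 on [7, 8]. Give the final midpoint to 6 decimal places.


f(x) = x^3 - 378
f(7) = -35 < 0
f(8) = 134 > 0

Step 1: midpoint = (7.000000 + 8.000000)/2 = 7.500000
  f(7.500000) = 43.875000
  f(mid) > 0, so root is in [7.000000, 7.500000]

Step 2: midpoint = (7.000000 + 7.500000)/2 = 7.250000
  f(7.250000) = 3.078125
  f(mid) > 0, so root is in [7.000000, 7.250000]

Step 3: midpoint = (7.000000 + 7.250000)/2 = 7.125000
  f(7.125000) = -16.294922
  f(mid) < 0, so root is in [7.125000, 7.250000]

Step 4: midpoint = (7.125000 + 7.250000)/2 = 7.187500
  f(7.187500) = -6.692627
  f(mid) < 0, so root is in [7.187500, 7.250000]

Step 5: midpoint = (7.187500 + 7.250000)/2 = 7.218750
  f(7.218750) = -1.828400
  f(mid) < 0, so root is in [7.218750, 7.250000]

midpoint = 7.218750


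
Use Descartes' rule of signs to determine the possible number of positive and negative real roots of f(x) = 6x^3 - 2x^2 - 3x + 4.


Descartes' rule of signs:

For positive roots, count sign changes in f(x) = 6x^3 - 2x^2 - 3x + 4:
Signs of coefficients: +, -, -, +
Number of sign changes: 2
Possible positive real roots: 2, 0

For negative roots, examine f(-x) = -6x^3 - 2x^2 + 3x + 4:
Signs of coefficients: -, -, +, +
Number of sign changes: 1
Possible negative real roots: 1

Positive roots: 2 or 0; Negative roots: 1
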